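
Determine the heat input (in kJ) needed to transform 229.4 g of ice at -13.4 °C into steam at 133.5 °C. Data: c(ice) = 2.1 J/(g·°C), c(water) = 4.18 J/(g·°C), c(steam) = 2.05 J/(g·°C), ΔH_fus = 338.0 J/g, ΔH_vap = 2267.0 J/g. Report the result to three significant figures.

q = 716 kJ

q1 (heat ice -13.4→0.0 °C): 229.4 × 2.1 × 13.4 = 6455 J
q2 (melt at 0 °C): 229.4 × 338.0 = 77537 J
q3 (heat water 0.0→100.0 °C): 229.4 × 4.18 × 100.0 = 95889 J
q4 (vaporize at 100 °C): 229.4 × 2267.0 = 520050 J
q5 (heat steam 100.0→133.5 °C): 229.4 × 2.05 × 33.5 = 15754 J
Total: 6455 + 77537 + 95889 + 520050 + 15754 = 715685 J = 716 kJ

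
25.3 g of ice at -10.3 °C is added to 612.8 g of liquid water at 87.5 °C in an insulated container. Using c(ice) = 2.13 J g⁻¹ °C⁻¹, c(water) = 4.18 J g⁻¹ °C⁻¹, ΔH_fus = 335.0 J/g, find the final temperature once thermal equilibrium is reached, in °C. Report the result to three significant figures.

T_f = 80.6 °C

Heat to bring ice to 0 °C and melt it: q₁ = 25.3×2.13×10.3 + 25.3×335.0 = 9030.6 J
Heat the water can supply cooling to 0 °C: 612.8×4.18×87.5 = 224132 J > q₁, so all ice melts.
Energy balance: 612.8×4.18×(87.5 − T) = 9030.6 + 25.3×4.18×(T − 0)
2561.504(87.5 − T) = 9030.6 + 105.754 T
224132 − 9030.6 = 2667.258 T
T = 215101.4 / 2667.258 = 80.645 °C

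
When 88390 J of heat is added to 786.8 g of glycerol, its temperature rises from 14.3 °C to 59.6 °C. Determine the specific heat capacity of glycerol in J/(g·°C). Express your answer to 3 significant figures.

c = 2.48 J/(g·°C)

c = q / (m ΔT) = 88390 / (786.8 × 45.3)
c = 88390 / 35642.04 = 2.48 J/(g·°C)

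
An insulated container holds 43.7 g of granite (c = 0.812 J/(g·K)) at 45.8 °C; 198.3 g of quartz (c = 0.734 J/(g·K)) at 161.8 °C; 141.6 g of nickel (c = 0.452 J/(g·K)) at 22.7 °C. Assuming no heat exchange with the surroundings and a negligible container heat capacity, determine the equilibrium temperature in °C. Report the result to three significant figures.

Σ mᵢcᵢ(T − Tᵢ) = 0  ⇒  T = Σ mᵢcᵢTᵢ / Σ mᵢcᵢ
Σ mᵢcᵢ = 43.7×0.812 + 198.3×0.734 + 141.6×0.452 = 245.0398
Σ mᵢcᵢTᵢ = 35.4844×45.8 + 145.5522×161.8 + 64.0032×22.7 = 26628
T = 26628 / 245.0398 = 108.7 °C

T_f = 109 °C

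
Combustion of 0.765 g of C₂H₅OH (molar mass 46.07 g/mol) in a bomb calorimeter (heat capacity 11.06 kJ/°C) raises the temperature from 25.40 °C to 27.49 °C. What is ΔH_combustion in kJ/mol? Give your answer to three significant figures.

ΔH = -1390 kJ/mol

ΔT = 27.49 − 25.40 = 2.09 °C
q_cal = C_cal × ΔT = 11.06 × 2.09 = 23.1154 kJ
n = 0.765 / 46.07 = 0.01661 mol
q_rxn = −q_cal = -23.1154 kJ
ΔH = -23.1154 / 0.01661 = -1392 kJ/mol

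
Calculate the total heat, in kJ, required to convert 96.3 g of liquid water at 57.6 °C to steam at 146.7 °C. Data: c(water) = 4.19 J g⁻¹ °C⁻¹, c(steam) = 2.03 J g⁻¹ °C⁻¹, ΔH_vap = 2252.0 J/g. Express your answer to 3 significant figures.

q1 (heat water 57.6→100.0 °C): 96.3 × 4.19 × 42.4 = 17108 J
q2 (vaporize at 100 °C): 96.3 × 2252.0 = 216868 J
q3 (heat steam 100.0→146.7 °C): 96.3 × 2.03 × 46.7 = 9129 J
Total: 17108 + 216868 + 9129 = 243105 J = 243 kJ

q = 243 kJ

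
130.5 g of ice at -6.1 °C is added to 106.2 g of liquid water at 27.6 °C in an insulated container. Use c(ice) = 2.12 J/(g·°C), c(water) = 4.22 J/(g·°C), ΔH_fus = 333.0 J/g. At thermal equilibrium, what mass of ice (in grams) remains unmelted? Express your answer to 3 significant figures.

Heat to warm all ice to 0 °C: 130.5×2.12×6.1 = 1687.6 J
Heat released by water cooling to 0 °C: 106.2×4.22×27.6 = 12369 J
12369 J < 1687.6 + 130.5×333.0 = 45144.1 J, so not all ice melts; final T = 0 °C.
Heat left for melting: 12369 − 1687.6 = 10681.4 J
Mass melted = 10681.4 / 333.0 = 32.08 g
Ice remaining = 130.5 − 32.08 = 98.42 g

m_ice remaining = 98.4 g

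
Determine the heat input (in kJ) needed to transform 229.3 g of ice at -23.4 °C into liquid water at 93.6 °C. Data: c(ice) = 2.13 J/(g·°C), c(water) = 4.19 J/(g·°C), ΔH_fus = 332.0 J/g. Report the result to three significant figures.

q1 (heat ice -23.4→0.0 °C): 229.3 × 2.13 × 23.4 = 11429 J
q2 (melt at 0 °C): 229.3 × 332.0 = 76128 J
q3 (heat water 0.0→93.6 °C): 229.3 × 4.19 × 93.6 = 89928 J
Total: 11429 + 76128 + 89928 = 177485 J = 177 kJ

q = 177 kJ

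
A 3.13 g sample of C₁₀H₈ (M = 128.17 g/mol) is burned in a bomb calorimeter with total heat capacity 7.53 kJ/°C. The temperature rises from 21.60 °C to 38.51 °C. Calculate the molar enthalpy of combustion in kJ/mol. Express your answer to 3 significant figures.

ΔH = -5210 kJ/mol

ΔT = 38.51 − 21.60 = 16.91 °C
q_cal = C_cal × ΔT = 7.53 × 16.91 = 127.3323 kJ
n = 3.13 / 128.17 = 0.02442 mol
q_rxn = −q_cal = -127.3323 kJ
ΔH = -127.3323 / 0.02442 = -5214 kJ/mol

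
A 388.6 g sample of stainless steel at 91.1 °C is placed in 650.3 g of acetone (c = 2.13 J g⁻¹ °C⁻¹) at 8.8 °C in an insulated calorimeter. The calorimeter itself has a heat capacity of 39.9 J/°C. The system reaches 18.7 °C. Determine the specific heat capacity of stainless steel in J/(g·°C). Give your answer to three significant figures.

c = 0.501 J/(g·°C)

q_gained = (650.3 × 2.13 + 39.9) × (18.7 − 8.8) = 14108 J
q_lost = 388.6 × c × (91.1 − 18.7) = 28134.64 c
Set equal: c = 14108 / 28134.64 = 0.501 J/(g·°C)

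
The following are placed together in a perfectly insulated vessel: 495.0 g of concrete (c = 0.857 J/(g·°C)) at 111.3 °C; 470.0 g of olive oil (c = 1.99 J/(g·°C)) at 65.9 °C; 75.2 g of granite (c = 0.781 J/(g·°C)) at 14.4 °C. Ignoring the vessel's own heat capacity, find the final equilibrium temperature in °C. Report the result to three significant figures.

T_f = 77.3 °C

Σ mᵢcᵢ(T − Tᵢ) = 0  ⇒  T = Σ mᵢcᵢTᵢ / Σ mᵢcᵢ
Σ mᵢcᵢ = 495.0×0.857 + 470.0×1.99 + 75.2×0.781 = 1418.2462
Σ mᵢcᵢTᵢ = 424.215×111.3 + 935.3×65.9 + 58.7312×14.4 = 109700
T = 109700 / 1418.2462 = 77.349 °C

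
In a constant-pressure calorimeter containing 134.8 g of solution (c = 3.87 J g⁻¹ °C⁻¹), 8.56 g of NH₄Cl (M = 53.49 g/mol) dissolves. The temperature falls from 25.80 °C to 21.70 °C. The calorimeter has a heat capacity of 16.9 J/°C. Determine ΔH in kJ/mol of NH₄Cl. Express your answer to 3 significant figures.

|ΔT| = |21.70 − 25.80| = 4.10 °C
|q_surr| = (134.8 × 3.87 + 16.9) × 4.10 = 538.576 × 4.10 = 2208 J
n(NH₄Cl) = 8.56 / 53.49 = 0.1600 mol
Temperature fell, so q_rxn = +|q_surr| = 2.208 kJ
ΔH = q_rxn / n = 13.80 kJ/mol

ΔH = 13.8 kJ/mol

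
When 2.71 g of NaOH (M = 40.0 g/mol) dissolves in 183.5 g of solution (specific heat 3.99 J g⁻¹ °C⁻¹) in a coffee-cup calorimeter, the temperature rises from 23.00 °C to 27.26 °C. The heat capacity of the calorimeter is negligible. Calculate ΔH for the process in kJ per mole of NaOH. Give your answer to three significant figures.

|ΔT| = |27.26 − 23.00| = 4.26 °C
|q_surr| = (183.5 × 3.99) × 4.26 = 732.165 × 4.26 = 3119 J
n(NaOH) = 2.71 / 40.0 = 0.06775 mol
Temperature rose, so q_rxn = −|q_surr| = -3.119 kJ
ΔH = q_rxn / n = -46.04 kJ/mol

ΔH = -46.0 kJ/mol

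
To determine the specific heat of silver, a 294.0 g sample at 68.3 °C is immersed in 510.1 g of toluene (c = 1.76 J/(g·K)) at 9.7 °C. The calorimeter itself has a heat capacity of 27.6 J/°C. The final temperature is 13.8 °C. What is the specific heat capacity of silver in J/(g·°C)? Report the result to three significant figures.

q_gained = (510.1 × 1.76 + 27.6) × (13.8 − 9.7) = 3794 J
q_lost = 294.0 × c × (68.3 − 13.8) = 16023 c
Set equal: c = 3794 / 16023 = 0.237 J/(g·°C)

c = 0.237 J/(g·°C)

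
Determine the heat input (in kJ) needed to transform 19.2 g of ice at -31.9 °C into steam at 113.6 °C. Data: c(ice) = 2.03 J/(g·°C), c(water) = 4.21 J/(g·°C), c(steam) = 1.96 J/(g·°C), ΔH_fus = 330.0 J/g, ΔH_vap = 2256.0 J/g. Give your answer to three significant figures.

q = 59.5 kJ

q1 (heat ice -31.9→0.0 °C): 19.2 × 2.03 × 31.9 = 1243 J
q2 (melt at 0 °C): 19.2 × 330.0 = 6336 J
q3 (heat water 0.0→100.0 °C): 19.2 × 4.21 × 100.0 = 8083 J
q4 (vaporize at 100 °C): 19.2 × 2256.0 = 43315 J
q5 (heat steam 100.0→113.6 °C): 19.2 × 1.96 × 13.6 = 512 J
Total: 1243 + 6336 + 8083 + 43315 + 512 = 59489 J = 59.5 kJ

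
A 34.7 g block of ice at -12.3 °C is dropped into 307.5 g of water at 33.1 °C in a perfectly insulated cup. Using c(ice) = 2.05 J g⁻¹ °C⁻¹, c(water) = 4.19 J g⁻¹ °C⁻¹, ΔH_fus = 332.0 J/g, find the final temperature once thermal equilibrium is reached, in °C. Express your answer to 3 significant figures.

Heat to bring ice to 0 °C and melt it: q₁ = 34.7×2.05×12.3 + 34.7×332.0 = 12395 J
Heat the water can supply cooling to 0 °C: 307.5×4.19×33.1 = 42646.9 J > q₁, so all ice melts.
Energy balance: 307.5×4.19×(33.1 − T) = 12395 + 34.7×4.19×(T − 0)
1288.425(33.1 − T) = 12395 + 145.393 T
42646.9 − 12395 = 1433.818 T
T = 30251.9 / 1433.818 = 21.10 °C

T_f = 21.1 °C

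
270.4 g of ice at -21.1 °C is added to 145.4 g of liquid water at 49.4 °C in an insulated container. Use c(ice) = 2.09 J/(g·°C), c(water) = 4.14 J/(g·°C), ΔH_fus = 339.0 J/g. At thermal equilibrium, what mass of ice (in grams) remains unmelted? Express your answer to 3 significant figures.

Heat to warm all ice to 0 °C: 270.4×2.09×21.1 = 11924 J
Heat released by water cooling to 0 °C: 145.4×4.14×49.4 = 29737 J
29737 J < 11924 + 270.4×339.0 = 103589.6 J, so not all ice melts; final T = 0 °C.
Heat left for melting: 29737 − 11924 = 17813 J
Mass melted = 17813 / 339.0 = 52.55 g
Ice remaining = 270.4 − 52.55 = 217.85 g

m_ice remaining = 218 g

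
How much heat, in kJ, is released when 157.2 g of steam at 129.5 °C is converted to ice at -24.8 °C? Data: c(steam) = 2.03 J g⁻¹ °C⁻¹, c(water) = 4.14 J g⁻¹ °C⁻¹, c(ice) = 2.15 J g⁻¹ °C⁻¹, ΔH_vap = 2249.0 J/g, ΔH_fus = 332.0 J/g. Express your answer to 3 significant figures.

q1 (cool steam 129.5→100 °C): 157.2 × 2.03 × 29.5 = 9414 J
q2 (condense at 100 °C): 157.2 × 2249.0 = 353543 J
q3 (cool water 100→0 °C): 157.2 × 4.14 × 100.0 = 65081 J
q4 (freeze at 0 °C): 157.2 × 332.0 = 52190 J
q5 (cool ice 0→-24.8 °C): 157.2 × 2.15 × 24.8 = 8382 J
Total: 9414 + 353543 + 65081 + 52190 + 8382 = 488610 J = 489 kJ

q = 489 kJ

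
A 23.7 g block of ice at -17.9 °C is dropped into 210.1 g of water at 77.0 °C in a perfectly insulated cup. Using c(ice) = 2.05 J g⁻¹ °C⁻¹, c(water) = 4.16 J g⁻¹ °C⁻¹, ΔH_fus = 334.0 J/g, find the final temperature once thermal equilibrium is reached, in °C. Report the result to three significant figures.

Heat to bring ice to 0 °C and melt it: q₁ = 23.7×2.05×17.9 + 23.7×334.0 = 8785.5 J
Heat the water can supply cooling to 0 °C: 210.1×4.16×77.0 = 67299.2 J > q₁, so all ice melts.
Energy balance: 210.1×4.16×(77.0 − T) = 8785.5 + 23.7×4.16×(T − 0)
874.016(77.0 − T) = 8785.5 + 98.592 T
67299.2 − 8785.5 = 972.608 T
T = 58513.7 / 972.608 = 60.16 °C

T_f = 60.2 °C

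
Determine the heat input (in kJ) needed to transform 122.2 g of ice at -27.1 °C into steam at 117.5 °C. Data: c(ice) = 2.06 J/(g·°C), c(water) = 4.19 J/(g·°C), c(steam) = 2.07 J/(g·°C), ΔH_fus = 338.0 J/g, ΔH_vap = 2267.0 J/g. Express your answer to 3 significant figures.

q1 (heat ice -27.1→0.0 °C): 122.2 × 2.06 × 27.1 = 6822 J
q2 (melt at 0 °C): 122.2 × 338.0 = 41304 J
q3 (heat water 0.0→100.0 °C): 122.2 × 4.19 × 100.0 = 51202 J
q4 (vaporize at 100 °C): 122.2 × 2267.0 = 277027 J
q5 (heat steam 100.0→117.5 °C): 122.2 × 2.07 × 17.5 = 4427 J
Total: 6822 + 41304 + 51202 + 277027 + 4427 = 380782 J = 381 kJ

q = 381 kJ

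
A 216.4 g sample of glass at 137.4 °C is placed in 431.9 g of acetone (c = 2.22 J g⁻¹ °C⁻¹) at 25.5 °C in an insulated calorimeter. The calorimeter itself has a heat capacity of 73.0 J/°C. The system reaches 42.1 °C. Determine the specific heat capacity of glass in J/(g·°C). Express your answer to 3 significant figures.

c = 0.831 J/(g·°C)

q_gained = (431.9 × 2.22 + 73.0) × (42.1 − 25.5) = 17130 J
q_lost = 216.4 × c × (137.4 − 42.1) = 20622.92 c
Set equal: c = 17130 / 20622.92 = 0.831 J/(g·°C)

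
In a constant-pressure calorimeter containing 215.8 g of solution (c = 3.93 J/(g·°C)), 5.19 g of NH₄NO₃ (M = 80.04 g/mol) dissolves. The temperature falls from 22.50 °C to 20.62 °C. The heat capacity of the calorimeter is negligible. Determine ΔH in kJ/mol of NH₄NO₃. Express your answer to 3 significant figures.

|ΔT| = |20.62 − 22.50| = 1.88 °C
|q_surr| = (215.8 × 3.93) × 1.88 = 848.094 × 1.88 = 1594 J
n(NH₄NO₃) = 5.19 / 80.04 = 0.06484 mol
Temperature fell, so q_rxn = +|q_surr| = 1.594 kJ
ΔH = q_rxn / n = 24.58 kJ/mol

ΔH = 24.6 kJ/mol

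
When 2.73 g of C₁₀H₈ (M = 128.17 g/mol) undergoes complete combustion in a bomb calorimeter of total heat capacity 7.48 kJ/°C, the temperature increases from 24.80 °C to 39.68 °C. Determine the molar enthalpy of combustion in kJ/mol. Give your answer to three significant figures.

ΔH = -5230 kJ/mol

ΔT = 39.68 − 24.80 = 14.88 °C
q_cal = C_cal × ΔT = 7.48 × 14.88 = 111.3024 kJ
n = 2.73 / 128.17 = 0.02130 mol
q_rxn = −q_cal = -111.3024 kJ
ΔH = -111.3024 / 0.02130 = -5225 kJ/mol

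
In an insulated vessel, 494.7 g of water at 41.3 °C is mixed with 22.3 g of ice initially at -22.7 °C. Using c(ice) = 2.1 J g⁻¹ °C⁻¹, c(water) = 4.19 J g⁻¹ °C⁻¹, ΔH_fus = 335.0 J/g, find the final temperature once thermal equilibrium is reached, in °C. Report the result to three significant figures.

Heat to bring ice to 0 °C and melt it: q₁ = 22.3×2.1×22.7 + 22.3×335.0 = 8533.5 J
Heat the water can supply cooling to 0 °C: 494.7×4.19×41.3 = 85606.4 J > q₁, so all ice melts.
Energy balance: 494.7×4.19×(41.3 − T) = 8533.5 + 22.3×4.19×(T − 0)
2072.793(41.3 − T) = 8533.5 + 93.437 T
85606.4 − 8533.5 = 2166.230 T
T = 77072.9 / 2166.230 = 35.58 °C

T_f = 35.6 °C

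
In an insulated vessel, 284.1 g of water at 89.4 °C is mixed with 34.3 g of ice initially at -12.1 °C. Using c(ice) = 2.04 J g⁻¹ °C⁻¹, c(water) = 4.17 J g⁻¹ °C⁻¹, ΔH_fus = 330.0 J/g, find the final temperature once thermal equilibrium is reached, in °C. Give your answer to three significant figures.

T_f = 70.6 °C

Heat to bring ice to 0 °C and melt it: q₁ = 34.3×2.04×12.1 + 34.3×330.0 = 12166 J
Heat the water can supply cooling to 0 °C: 284.1×4.17×89.4 = 105912 J > q₁, so all ice melts.
Energy balance: 284.1×4.17×(89.4 − T) = 12166 + 34.3×4.17×(T − 0)
1184.697(89.4 − T) = 12166 + 143.031 T
105912 − 12166 = 1327.728 T
T = 93746 / 1327.728 = 70.61 °C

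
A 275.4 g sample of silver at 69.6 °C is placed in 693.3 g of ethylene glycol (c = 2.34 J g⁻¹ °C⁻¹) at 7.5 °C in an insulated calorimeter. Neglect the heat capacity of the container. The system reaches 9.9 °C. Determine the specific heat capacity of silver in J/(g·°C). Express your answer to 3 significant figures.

c = 0.237 J/(g·°C)

q_gained = (693.3 × 2.34) × (9.9 − 7.5) = 3894 J
q_lost = 275.4 × c × (69.6 − 9.9) = 16441.38 c
Set equal: c = 3894 / 16441.38 = 0.237 J/(g·°C)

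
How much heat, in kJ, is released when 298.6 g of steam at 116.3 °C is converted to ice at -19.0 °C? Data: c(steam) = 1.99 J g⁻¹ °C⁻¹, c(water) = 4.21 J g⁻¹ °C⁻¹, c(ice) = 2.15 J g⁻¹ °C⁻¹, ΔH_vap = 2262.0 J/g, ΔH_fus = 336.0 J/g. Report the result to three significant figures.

q = 923 kJ

q1 (cool steam 116.3→100 °C): 298.6 × 1.99 × 16.3 = 9686 J
q2 (condense at 100 °C): 298.6 × 2262.0 = 675433 J
q3 (cool water 100→0 °C): 298.6 × 4.21 × 100.0 = 125711 J
q4 (freeze at 0 °C): 298.6 × 336.0 = 100330 J
q5 (cool ice 0→-19.0 °C): 298.6 × 2.15 × 19.0 = 12198 J
Total: 9686 + 675433 + 125711 + 100330 + 12198 = 923358 J = 923 kJ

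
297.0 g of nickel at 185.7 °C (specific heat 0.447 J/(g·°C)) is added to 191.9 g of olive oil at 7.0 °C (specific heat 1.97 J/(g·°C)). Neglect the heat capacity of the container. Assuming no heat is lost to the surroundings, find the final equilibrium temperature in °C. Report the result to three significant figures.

T_f = 53.4 °C

Heat lost by nickel = heat gained by olive oil.
(297.0)(0.447)(185.7 − T) = (191.9)(1.97)(T − 7.0)
132.759 (185.7 − T) = 378.043 (T − 7.0)
24653 − 132.759 T = 378.043 T − 2646.3
27299.3 = 510.802 T
T = 53.44 °C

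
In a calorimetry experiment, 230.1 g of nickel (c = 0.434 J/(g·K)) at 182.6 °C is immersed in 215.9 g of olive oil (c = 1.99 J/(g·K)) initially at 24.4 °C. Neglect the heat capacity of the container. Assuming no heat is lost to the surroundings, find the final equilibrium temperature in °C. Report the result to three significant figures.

T_f = 54.2 °C

Heat lost by nickel = heat gained by olive oil.
(230.1)(0.434)(182.6 − T) = (215.9)(1.99)(T − 24.4)
99.8634 (182.6 − T) = 429.641 (T − 24.4)
18235 − 99.8634 T = 429.641 T − 10483
28718 = 529.5044 T
T = 54.24 °C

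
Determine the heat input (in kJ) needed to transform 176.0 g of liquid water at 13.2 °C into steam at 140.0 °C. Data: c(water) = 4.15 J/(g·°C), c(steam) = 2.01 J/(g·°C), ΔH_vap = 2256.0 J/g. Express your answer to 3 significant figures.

q = 475 kJ

q1 (heat water 13.2→100.0 °C): 176.0 × 4.15 × 86.8 = 63399 J
q2 (vaporize at 100 °C): 176.0 × 2256.0 = 397056 J
q3 (heat steam 100.0→140.0 °C): 176.0 × 2.01 × 40.0 = 14150 J
Total: 63399 + 397056 + 14150 = 474605 J = 475 kJ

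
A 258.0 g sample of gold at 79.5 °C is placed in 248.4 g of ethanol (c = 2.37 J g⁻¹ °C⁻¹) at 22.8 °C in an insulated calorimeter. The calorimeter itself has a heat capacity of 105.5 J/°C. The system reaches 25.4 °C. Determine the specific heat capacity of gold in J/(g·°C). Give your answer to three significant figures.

q_gained = (248.4 × 2.37 + 105.5) × (25.4 − 22.8) = 1805 J
q_lost = 258.0 × c × (79.5 − 25.4) = 13957.8 c
Set equal: c = 1805 / 13957.8 = 0.129 J/(g·°C)

c = 0.129 J/(g·°C)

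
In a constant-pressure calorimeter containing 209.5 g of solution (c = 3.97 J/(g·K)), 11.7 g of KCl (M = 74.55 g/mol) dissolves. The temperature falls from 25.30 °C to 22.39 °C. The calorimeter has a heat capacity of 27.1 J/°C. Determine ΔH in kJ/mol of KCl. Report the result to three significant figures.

ΔH = 15.9 kJ/mol

|ΔT| = |22.39 − 25.30| = 2.91 °C
|q_surr| = (209.5 × 3.97 + 27.1) × 2.91 = 858.815 × 2.91 = 2499 J
n(KCl) = 11.7 / 74.55 = 0.1569 mol
Temperature fell, so q_rxn = +|q_surr| = 2.499 kJ
ΔH = q_rxn / n = 15.93 kJ/mol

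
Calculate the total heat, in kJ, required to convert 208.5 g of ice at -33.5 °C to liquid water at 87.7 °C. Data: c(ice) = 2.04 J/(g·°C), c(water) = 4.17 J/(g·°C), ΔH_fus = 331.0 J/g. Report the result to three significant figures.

q1 (heat ice -33.5→0.0 °C): 208.5 × 2.04 × 33.5 = 14249 J
q2 (melt at 0 °C): 208.5 × 331.0 = 69014 J
q3 (heat water 0.0→87.7 °C): 208.5 × 4.17 × 87.7 = 76250 J
Total: 14249 + 69014 + 76250 = 159513 J = 160 kJ

q = 160 kJ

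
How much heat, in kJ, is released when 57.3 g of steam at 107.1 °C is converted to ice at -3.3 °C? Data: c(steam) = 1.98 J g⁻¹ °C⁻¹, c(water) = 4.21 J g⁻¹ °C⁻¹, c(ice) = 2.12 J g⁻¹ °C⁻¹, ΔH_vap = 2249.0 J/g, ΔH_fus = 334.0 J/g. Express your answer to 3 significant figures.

q1 (cool steam 107.1→100 °C): 57.3 × 1.98 × 7.1 = 806 J
q2 (condense at 100 °C): 57.3 × 2249.0 = 128868 J
q3 (cool water 100→0 °C): 57.3 × 4.21 × 100.0 = 24123 J
q4 (freeze at 0 °C): 57.3 × 334.0 = 19138 J
q5 (cool ice 0→-3.3 °C): 57.3 × 2.12 × 3.3 = 401 J
Total: 806 + 128868 + 24123 + 19138 + 401 = 173336 J = 173 kJ

q = 173 kJ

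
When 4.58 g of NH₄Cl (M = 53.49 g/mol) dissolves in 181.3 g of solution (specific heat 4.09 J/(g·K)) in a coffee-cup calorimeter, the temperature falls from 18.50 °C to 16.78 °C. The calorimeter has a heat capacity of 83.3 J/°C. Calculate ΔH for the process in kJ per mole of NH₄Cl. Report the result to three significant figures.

|ΔT| = |16.78 − 18.50| = 1.72 °C
|q_surr| = (181.3 × 4.09 + 83.3) × 1.72 = 824.817 × 1.72 = 1419 J
n(NH₄Cl) = 4.58 / 53.49 = 0.08562 mol
Temperature fell, so q_rxn = +|q_surr| = 1.419 kJ
ΔH = q_rxn / n = 16.57 kJ/mol

ΔH = 16.6 kJ/mol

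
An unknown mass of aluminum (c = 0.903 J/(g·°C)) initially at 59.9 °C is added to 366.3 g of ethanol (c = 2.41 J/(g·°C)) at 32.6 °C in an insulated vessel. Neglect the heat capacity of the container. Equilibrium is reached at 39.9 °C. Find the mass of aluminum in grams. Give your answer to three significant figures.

m = 357 g

q_gained = (366.3 × 2.41) × (39.9 − 32.6) = 6444 J
q_lost = m × 0.903 × (59.9 − 39.9) = 18.06 m
m = 6444 / 18.06 = 357 g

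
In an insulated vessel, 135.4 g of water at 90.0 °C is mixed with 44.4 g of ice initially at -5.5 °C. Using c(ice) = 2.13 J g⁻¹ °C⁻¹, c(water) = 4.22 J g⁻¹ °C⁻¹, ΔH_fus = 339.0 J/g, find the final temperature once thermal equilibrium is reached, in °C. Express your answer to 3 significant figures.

Heat to bring ice to 0 °C and melt it: q₁ = 44.4×2.13×5.5 + 44.4×339.0 = 15572 J
Heat the water can supply cooling to 0 °C: 135.4×4.22×90.0 = 51424.9 J > q₁, so all ice melts.
Energy balance: 135.4×4.22×(90.0 − T) = 15572 + 44.4×4.22×(T − 0)
571.388(90.0 − T) = 15572 + 187.368 T
51424.9 − 15572 = 758.756 T
T = 35852.9 / 758.756 = 47.25 °C

T_f = 47.3 °C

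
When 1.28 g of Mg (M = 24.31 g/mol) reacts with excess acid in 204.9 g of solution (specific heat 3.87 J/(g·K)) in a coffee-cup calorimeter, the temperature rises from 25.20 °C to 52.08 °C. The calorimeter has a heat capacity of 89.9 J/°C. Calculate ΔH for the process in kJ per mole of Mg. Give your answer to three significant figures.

|ΔT| = |52.08 − 25.20| = 26.88 °C
|q_surr| = (204.9 × 3.87 + 89.9) × 26.88 = 882.863 × 26.88 = 23730 J
n(Mg) = 1.28 / 24.31 = 0.05265 mol
Temperature rose, so q_rxn = −|q_surr| = -23.73 kJ
ΔH = q_rxn / n = -450.7 kJ/mol

ΔH = -451 kJ/mol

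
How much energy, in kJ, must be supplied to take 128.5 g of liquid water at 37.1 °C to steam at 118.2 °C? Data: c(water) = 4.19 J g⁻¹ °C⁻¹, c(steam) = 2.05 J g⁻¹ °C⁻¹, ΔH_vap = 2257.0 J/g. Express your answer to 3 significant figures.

q1 (heat water 37.1→100.0 °C): 128.5 × 4.19 × 62.9 = 33866 J
q2 (vaporize at 100 °C): 128.5 × 2257.0 = 290025 J
q3 (heat steam 100.0→118.2 °C): 128.5 × 2.05 × 18.2 = 4794 J
Total: 33866 + 290025 + 4794 = 328685 J = 329 kJ

q = 329 kJ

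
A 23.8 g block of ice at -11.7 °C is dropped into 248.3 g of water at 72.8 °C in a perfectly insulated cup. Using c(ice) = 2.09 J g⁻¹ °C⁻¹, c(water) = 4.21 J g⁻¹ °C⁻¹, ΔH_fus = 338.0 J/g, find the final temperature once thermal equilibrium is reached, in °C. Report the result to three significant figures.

T_f = 58.9 °C

Heat to bring ice to 0 °C and melt it: q₁ = 23.8×2.09×11.7 + 23.8×338.0 = 8626.4 J
Heat the water can supply cooling to 0 °C: 248.3×4.21×72.8 = 76101.0 J > q₁, so all ice melts.
Energy balance: 248.3×4.21×(72.8 − T) = 8626.4 + 23.8×4.21×(T − 0)
1045.343(72.8 − T) = 8626.4 + 100.198 T
76101.0 − 8626.4 = 1145.541 T
T = 67474.6 / 1145.541 = 58.90 °C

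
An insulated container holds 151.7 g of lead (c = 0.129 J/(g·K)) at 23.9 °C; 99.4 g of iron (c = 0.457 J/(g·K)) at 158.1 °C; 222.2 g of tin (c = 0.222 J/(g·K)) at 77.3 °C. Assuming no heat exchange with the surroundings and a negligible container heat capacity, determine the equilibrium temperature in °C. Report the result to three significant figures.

T_f = 100 °C

Σ mᵢcᵢ(T − Tᵢ) = 0  ⇒  T = Σ mᵢcᵢTᵢ / Σ mᵢcᵢ
Σ mᵢcᵢ = 151.7×0.129 + 99.4×0.457 + 222.2×0.222 = 114.3235
Σ mᵢcᵢTᵢ = 19.5693×23.9 + 45.4258×158.1 + 49.3284×77.3 = 11463
T = 11463 / 114.3235 = 100.3 °C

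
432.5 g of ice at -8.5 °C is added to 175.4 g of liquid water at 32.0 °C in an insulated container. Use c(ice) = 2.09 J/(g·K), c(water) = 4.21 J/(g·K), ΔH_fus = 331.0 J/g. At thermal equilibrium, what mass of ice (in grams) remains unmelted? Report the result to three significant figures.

m_ice remaining = 384 g

Heat to warm all ice to 0 °C: 432.5×2.09×8.5 = 7683.4 J
Heat released by water cooling to 0 °C: 175.4×4.21×32.0 = 23630 J
23630 J < 7683.4 + 432.5×331.0 = 150840.9 J, so not all ice melts; final T = 0 °C.
Heat left for melting: 23630 − 7683.4 = 15946.6 J
Mass melted = 15946.6 / 331.0 = 48.18 g
Ice remaining = 432.5 − 48.18 = 384.32 g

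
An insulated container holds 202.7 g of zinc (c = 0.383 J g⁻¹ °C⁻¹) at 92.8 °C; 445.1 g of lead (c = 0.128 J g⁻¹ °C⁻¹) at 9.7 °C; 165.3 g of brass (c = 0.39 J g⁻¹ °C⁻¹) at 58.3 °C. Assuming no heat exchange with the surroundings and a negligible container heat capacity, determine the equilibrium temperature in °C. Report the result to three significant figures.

T_f = 57.8 °C

Σ mᵢcᵢ(T − Tᵢ) = 0  ⇒  T = Σ mᵢcᵢTᵢ / Σ mᵢcᵢ
Σ mᵢcᵢ = 202.7×0.383 + 445.1×0.128 + 165.3×0.39 = 199.0739
Σ mᵢcᵢTᵢ = 77.6341×92.8 + 56.9728×9.7 + 64.467×58.3 = 11516
T = 11516 / 199.0739 = 57.848 °C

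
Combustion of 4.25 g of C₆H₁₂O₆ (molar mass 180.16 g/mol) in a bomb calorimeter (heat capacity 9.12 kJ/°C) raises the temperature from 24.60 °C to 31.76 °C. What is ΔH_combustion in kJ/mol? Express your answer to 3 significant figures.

ΔH = -2770 kJ/mol

ΔT = 31.76 − 24.60 = 7.16 °C
q_cal = C_cal × ΔT = 9.12 × 7.16 = 65.2992 kJ
n = 4.25 / 180.16 = 0.02359 mol
q_rxn = −q_cal = -65.2992 kJ
ΔH = -65.2992 / 0.02359 = -2768 kJ/mol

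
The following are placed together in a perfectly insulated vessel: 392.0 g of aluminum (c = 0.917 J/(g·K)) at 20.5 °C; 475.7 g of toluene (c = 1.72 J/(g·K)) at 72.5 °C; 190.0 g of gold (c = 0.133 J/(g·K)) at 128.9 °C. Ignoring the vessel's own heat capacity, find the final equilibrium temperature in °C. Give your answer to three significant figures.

T_f = 58.1 °C

Σ mᵢcᵢ(T − Tᵢ) = 0  ⇒  T = Σ mᵢcᵢTᵢ / Σ mᵢcᵢ
Σ mᵢcᵢ = 392.0×0.917 + 475.7×1.72 + 190.0×0.133 = 1202.938
Σ mᵢcᵢTᵢ = 359.464×20.5 + 818.204×72.5 + 25.27×128.9 = 69946
T = 69946 / 1202.938 = 58.146 °C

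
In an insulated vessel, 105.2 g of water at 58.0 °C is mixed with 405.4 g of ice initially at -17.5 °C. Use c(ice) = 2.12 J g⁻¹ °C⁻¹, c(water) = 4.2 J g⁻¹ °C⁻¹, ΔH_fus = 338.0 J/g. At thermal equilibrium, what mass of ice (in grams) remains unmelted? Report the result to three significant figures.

Heat to warm all ice to 0 °C: 405.4×2.12×17.5 = 15040 J
Heat released by water cooling to 0 °C: 105.2×4.2×58.0 = 25627 J
25627 J < 15040 + 405.4×338.0 = 152065.2 J, so not all ice melts; final T = 0 °C.
Heat left for melting: 25627 − 15040 = 10587 J
Mass melted = 10587 / 338.0 = 31.32 g
Ice remaining = 405.4 − 31.32 = 374.08 g

m_ice remaining = 374 g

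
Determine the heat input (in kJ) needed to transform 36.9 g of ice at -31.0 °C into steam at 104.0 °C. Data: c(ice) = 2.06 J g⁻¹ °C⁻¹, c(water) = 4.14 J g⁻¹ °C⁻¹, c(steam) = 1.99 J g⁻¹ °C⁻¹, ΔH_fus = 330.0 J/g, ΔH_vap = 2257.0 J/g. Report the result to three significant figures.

q = 113 kJ

q1 (heat ice -31.0→0.0 °C): 36.9 × 2.06 × 31.0 = 2356 J
q2 (melt at 0 °C): 36.9 × 330.0 = 12177 J
q3 (heat water 0.0→100.0 °C): 36.9 × 4.14 × 100.0 = 15277 J
q4 (vaporize at 100 °C): 36.9 × 2257.0 = 83283 J
q5 (heat steam 100.0→104.0 °C): 36.9 × 1.99 × 4.0 = 294 J
Total: 2356 + 12177 + 15277 + 83283 + 294 = 113387 J = 113 kJ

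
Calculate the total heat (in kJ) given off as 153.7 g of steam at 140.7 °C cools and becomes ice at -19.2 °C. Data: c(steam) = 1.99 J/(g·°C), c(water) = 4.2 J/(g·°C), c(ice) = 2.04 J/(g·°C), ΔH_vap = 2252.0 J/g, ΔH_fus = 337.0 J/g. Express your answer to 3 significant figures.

q = 481 kJ

q1 (cool steam 140.7→100 °C): 153.7 × 1.99 × 40.7 = 12449 J
q2 (condense at 100 °C): 153.7 × 2252.0 = 346132 J
q3 (cool water 100→0 °C): 153.7 × 4.2 × 100.0 = 64554 J
q4 (freeze at 0 °C): 153.7 × 337.0 = 51797 J
q5 (cool ice 0→-19.2 °C): 153.7 × 2.04 × 19.2 = 6020 J
Total: 12449 + 346132 + 64554 + 51797 + 6020 = 480952 J = 481 kJ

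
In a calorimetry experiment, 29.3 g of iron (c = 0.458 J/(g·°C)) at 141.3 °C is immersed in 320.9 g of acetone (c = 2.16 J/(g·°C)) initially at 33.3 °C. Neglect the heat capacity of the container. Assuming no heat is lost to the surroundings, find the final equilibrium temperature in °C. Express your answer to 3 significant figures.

Heat lost by iron = heat gained by acetone.
(29.3)(0.458)(141.3 − T) = (320.9)(2.16)(T − 33.3)
13.4194 (141.3 − T) = 693.144 (T − 33.3)
1896.2 − 13.4194 T = 693.144 T − 23082
24978.2 = 706.5634 T
T = 35.35 °C

T_f = 35.4 °C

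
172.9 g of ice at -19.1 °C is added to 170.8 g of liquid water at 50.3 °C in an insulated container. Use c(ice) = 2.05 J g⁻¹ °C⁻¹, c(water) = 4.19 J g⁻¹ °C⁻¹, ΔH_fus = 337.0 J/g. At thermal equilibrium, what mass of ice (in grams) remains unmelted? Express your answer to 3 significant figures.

Heat to warm all ice to 0 °C: 172.9×2.05×19.1 = 6769.9 J
Heat released by water cooling to 0 °C: 170.8×4.19×50.3 = 35997 J
35997 J < 6769.9 + 172.9×337.0 = 65037.2 J, so not all ice melts; final T = 0 °C.
Heat left for melting: 35997 − 6769.9 = 29227.1 J
Mass melted = 29227.1 / 337.0 = 86.73 g
Ice remaining = 172.9 − 86.73 = 86.17 g

m_ice remaining = 86.2 g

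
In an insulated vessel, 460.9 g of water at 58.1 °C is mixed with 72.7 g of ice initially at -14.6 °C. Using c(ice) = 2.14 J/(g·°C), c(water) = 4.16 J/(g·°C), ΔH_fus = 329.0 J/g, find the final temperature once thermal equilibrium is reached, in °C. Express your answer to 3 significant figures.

Heat to bring ice to 0 °C and melt it: q₁ = 72.7×2.14×14.6 + 72.7×329.0 = 26190 J
Heat the water can supply cooling to 0 °C: 460.9×4.16×58.1 = 111398 J > q₁, so all ice melts.
Energy balance: 460.9×4.16×(58.1 − T) = 26190 + 72.7×4.16×(T − 0)
1917.344(58.1 − T) = 26190 + 302.432 T
111398 − 26190 = 2219.776 T
T = 85208 / 2219.776 = 38.39 °C

T_f = 38.4 °C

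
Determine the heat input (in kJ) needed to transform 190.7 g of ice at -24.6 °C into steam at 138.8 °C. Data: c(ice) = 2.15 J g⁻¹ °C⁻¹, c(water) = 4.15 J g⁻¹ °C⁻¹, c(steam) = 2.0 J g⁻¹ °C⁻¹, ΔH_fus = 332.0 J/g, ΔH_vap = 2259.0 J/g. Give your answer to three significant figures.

q = 598 kJ

q1 (heat ice -24.6→0.0 °C): 190.7 × 2.15 × 24.6 = 10086 J
q2 (melt at 0 °C): 190.7 × 332.0 = 63312 J
q3 (heat water 0.0→100.0 °C): 190.7 × 4.15 × 100.0 = 79141 J
q4 (vaporize at 100 °C): 190.7 × 2259.0 = 430791 J
q5 (heat steam 100.0→138.8 °C): 190.7 × 2.0 × 38.8 = 14798 J
Total: 10086 + 63312 + 79141 + 430791 + 14798 = 598128 J = 598 kJ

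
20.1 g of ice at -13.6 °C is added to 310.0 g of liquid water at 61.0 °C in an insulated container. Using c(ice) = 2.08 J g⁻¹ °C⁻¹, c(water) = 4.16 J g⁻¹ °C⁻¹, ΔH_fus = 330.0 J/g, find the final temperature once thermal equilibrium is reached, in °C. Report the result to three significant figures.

T_f = 52.0 °C

Heat to bring ice to 0 °C and melt it: q₁ = 20.1×2.08×13.6 + 20.1×330.0 = 7201.6 J
Heat the water can supply cooling to 0 °C: 310.0×4.16×61.0 = 78665.6 J > q₁, so all ice melts.
Energy balance: 310.0×4.16×(61.0 − T) = 7201.6 + 20.1×4.16×(T − 0)
1289.6(61.0 − T) = 7201.6 + 83.616 T
78665.6 − 7201.6 = 1373.216 T
T = 71464.0 / 1373.216 = 52.04 °C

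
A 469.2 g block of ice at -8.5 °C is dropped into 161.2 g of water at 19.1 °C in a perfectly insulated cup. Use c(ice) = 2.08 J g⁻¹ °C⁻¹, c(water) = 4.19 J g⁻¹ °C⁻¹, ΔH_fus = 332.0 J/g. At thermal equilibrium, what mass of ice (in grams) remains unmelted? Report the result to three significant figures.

m_ice remaining = 455 g

Heat to warm all ice to 0 °C: 469.2×2.08×8.5 = 8295.5 J
Heat released by water cooling to 0 °C: 161.2×4.19×19.1 = 12901 J
12901 J < 8295.5 + 469.2×332.0 = 164069.9 J, so not all ice melts; final T = 0 °C.
Heat left for melting: 12901 − 8295.5 = 4605.5 J
Mass melted = 4605.5 / 332.0 = 13.87 g
Ice remaining = 469.2 − 13.87 = 455.33 g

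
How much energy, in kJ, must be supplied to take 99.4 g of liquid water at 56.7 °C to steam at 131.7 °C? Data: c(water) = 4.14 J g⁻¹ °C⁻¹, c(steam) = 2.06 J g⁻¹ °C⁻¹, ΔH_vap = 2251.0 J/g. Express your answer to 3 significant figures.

q1 (heat water 56.7→100.0 °C): 99.4 × 4.14 × 43.3 = 17819 J
q2 (vaporize at 100 °C): 99.4 × 2251.0 = 223749 J
q3 (heat steam 100.0→131.7 °C): 99.4 × 2.06 × 31.7 = 6491 J
Total: 17819 + 223749 + 6491 = 248059 J = 248 kJ

q = 248 kJ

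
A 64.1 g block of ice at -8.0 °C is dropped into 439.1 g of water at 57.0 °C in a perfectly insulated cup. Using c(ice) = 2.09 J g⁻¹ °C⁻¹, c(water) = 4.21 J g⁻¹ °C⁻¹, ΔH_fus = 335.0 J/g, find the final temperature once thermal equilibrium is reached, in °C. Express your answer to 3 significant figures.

T_f = 39.1 °C

Heat to bring ice to 0 °C and melt it: q₁ = 64.1×2.09×8.0 + 64.1×335.0 = 22545 J
Heat the water can supply cooling to 0 °C: 439.1×4.21×57.0 = 105371 J > q₁, so all ice melts.
Energy balance: 439.1×4.21×(57.0 − T) = 22545 + 64.1×4.21×(T − 0)
1848.611(57.0 − T) = 22545 + 269.861 T
105371 − 22545 = 2118.472 T
T = 82826 / 2118.472 = 39.10 °C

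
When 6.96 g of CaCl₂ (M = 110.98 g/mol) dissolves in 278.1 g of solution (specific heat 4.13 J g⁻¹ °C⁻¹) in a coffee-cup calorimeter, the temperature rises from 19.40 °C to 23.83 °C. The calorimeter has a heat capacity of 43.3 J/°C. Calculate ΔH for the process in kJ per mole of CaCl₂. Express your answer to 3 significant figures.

|ΔT| = |23.83 − 19.40| = 4.43 °C
|q_surr| = (278.1 × 4.13 + 43.3) × 4.43 = 1191.853 × 4.43 = 5280 J
n(CaCl₂) = 6.96 / 110.98 = 0.06271 mol
Temperature rose, so q_rxn = −|q_surr| = -5.280 kJ
ΔH = q_rxn / n = -84.20 kJ/mol

ΔH = -84.2 kJ/mol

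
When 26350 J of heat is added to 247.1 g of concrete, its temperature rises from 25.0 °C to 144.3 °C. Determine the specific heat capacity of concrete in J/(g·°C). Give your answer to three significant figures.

c = q / (m ΔT) = 26350 / (247.1 × 119.3)
c = 26350 / 29479.03 = 0.894 J/(g·°C)

c = 0.894 J/(g·°C)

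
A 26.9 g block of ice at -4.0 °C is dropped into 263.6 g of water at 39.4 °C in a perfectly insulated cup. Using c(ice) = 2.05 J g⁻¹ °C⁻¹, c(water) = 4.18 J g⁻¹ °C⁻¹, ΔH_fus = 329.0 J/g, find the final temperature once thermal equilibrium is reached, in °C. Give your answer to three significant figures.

T_f = 28.3 °C

Heat to bring ice to 0 °C and melt it: q₁ = 26.9×2.05×4.0 + 26.9×329.0 = 9070.7 J
Heat the water can supply cooling to 0 °C: 263.6×4.18×39.4 = 43412.8 J > q₁, so all ice melts.
Energy balance: 263.6×4.18×(39.4 − T) = 9070.7 + 26.9×4.18×(T − 0)
1101.848(39.4 − T) = 9070.7 + 112.442 T
43412.8 − 9070.7 = 1214.290 T
T = 34342.1 / 1214.290 = 28.28 °C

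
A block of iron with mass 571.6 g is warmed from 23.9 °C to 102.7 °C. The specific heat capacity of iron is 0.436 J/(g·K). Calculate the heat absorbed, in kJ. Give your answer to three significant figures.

q = 19.6 kJ

q = m c ΔT = 571.6 × 0.436 × (102.7 − 23.9)
q = 571.6 × 0.436 × 78.8 = 19640 J = 19.6 kJ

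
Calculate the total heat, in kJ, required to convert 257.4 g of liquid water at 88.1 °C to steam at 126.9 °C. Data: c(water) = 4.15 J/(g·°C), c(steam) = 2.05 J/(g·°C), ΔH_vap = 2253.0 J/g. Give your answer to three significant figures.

q1 (heat water 88.1→100.0 °C): 257.4 × 4.15 × 11.9 = 12712 J
q2 (vaporize at 100 °C): 257.4 × 2253.0 = 579922 J
q3 (heat steam 100.0→126.9 °C): 257.4 × 2.05 × 26.9 = 14194 J
Total: 12712 + 579922 + 14194 = 606828 J = 607 kJ

q = 607 kJ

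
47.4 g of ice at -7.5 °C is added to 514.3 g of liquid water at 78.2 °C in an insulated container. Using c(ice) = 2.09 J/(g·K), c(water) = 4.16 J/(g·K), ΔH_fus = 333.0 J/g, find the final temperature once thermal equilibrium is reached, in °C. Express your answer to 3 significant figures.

T_f = 64.5 °C

Heat to bring ice to 0 °C and melt it: q₁ = 47.4×2.09×7.5 + 47.4×333.0 = 16527 J
Heat the water can supply cooling to 0 °C: 514.3×4.16×78.2 = 167308 J > q₁, so all ice melts.
Energy balance: 514.3×4.16×(78.2 − T) = 16527 + 47.4×4.16×(T − 0)
2139.488(78.2 − T) = 16527 + 197.184 T
167308 − 16527 = 2336.672 T
T = 150781 / 2336.672 = 64.53 °C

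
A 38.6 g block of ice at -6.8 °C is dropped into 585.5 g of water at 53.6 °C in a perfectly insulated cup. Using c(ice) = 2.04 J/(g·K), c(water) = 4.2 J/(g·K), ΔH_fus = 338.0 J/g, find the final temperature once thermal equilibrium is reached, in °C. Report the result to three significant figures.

Heat to bring ice to 0 °C and melt it: q₁ = 38.6×2.04×6.8 + 38.6×338.0 = 13582 J
Heat the water can supply cooling to 0 °C: 585.5×4.2×53.6 = 131808 J > q₁, so all ice melts.
Energy balance: 585.5×4.2×(53.6 − T) = 13582 + 38.6×4.2×(T − 0)
2459.1(53.6 − T) = 13582 + 162.12 T
131808 − 13582 = 2621.22 T
T = 118226 / 2621.22 = 45.10 °C

T_f = 45.1 °C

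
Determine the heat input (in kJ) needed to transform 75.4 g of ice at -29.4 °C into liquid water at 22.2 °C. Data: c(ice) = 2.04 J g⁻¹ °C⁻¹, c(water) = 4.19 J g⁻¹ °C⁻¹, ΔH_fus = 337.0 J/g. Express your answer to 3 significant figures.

q1 (heat ice -29.4→0.0 °C): 75.4 × 2.04 × 29.4 = 4522 J
q2 (melt at 0 °C): 75.4 × 337.0 = 25410 J
q3 (heat water 0.0→22.2 °C): 75.4 × 4.19 × 22.2 = 7014 J
Total: 4522 + 25410 + 7014 = 36946 J = 36.9 kJ

q = 36.9 kJ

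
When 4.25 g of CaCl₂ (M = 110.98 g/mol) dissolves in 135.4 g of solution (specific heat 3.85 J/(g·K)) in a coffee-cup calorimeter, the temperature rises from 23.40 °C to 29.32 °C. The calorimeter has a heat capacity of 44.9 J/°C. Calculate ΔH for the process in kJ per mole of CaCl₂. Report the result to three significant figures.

|ΔT| = |29.32 − 23.40| = 5.92 °C
|q_surr| = (135.4 × 3.85 + 44.9) × 5.92 = 566.19 × 5.92 = 3352 J
n(CaCl₂) = 4.25 / 110.98 = 0.03830 mol
Temperature rose, so q_rxn = −|q_surr| = -3.352 kJ
ΔH = q_rxn / n = -87.52 kJ/mol

ΔH = -87.5 kJ/mol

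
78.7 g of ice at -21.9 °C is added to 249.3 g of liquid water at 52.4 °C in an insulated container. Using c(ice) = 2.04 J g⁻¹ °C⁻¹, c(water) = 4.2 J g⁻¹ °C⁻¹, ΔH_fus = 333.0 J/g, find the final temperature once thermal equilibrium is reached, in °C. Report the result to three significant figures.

Heat to bring ice to 0 °C and melt it: q₁ = 78.7×2.04×21.9 + 78.7×333.0 = 29723 J
Heat the water can supply cooling to 0 °C: 249.3×4.2×52.4 = 54865.9 J > q₁, so all ice melts.
Energy balance: 249.3×4.2×(52.4 − T) = 29723 + 78.7×4.2×(T − 0)
1047.06(52.4 − T) = 29723 + 330.54 T
54865.9 − 29723 = 1377.60 T
T = 25142.9 / 1377.60 = 18.25 °C

T_f = 18.3 °C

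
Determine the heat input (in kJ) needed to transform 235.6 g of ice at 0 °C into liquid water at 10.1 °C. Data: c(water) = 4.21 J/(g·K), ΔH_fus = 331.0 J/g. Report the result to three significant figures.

q1 (melt at 0 °C): 235.6 × 331.0 = 77984 J
q2 (heat water 0.0→10.1 °C): 235.6 × 4.21 × 10.1 = 10018 J
Total: 77984 + 10018 = 88002 J = 88.0 kJ

q = 88.0 kJ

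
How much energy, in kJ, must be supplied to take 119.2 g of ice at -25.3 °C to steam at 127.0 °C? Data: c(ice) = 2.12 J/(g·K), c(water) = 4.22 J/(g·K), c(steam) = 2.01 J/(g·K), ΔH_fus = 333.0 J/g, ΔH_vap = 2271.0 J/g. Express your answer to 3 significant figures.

q = 374 kJ

q1 (heat ice -25.3→0.0 °C): 119.2 × 2.12 × 25.3 = 6393 J
q2 (melt at 0 °C): 119.2 × 333.0 = 39694 J
q3 (heat water 0.0→100.0 °C): 119.2 × 4.22 × 100.0 = 50302 J
q4 (vaporize at 100 °C): 119.2 × 2271.0 = 270703 J
q5 (heat steam 100.0→127.0 °C): 119.2 × 2.01 × 27.0 = 6469 J
Total: 6393 + 39694 + 50302 + 270703 + 6469 = 373561 J = 374 kJ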